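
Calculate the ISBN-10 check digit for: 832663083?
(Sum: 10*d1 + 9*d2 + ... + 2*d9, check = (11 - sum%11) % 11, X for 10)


Weighted sum: 246
246 mod 11 = 4

Check digit: 7


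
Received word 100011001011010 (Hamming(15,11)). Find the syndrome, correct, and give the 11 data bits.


Syndrome = 2: error at position 2

Data: 01101011010 (corrected bit 2)


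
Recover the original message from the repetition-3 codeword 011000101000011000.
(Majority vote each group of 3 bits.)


Groups: 011, 000, 101, 000, 011, 000
Majority votes: 101010

101010


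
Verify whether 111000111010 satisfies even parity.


Number of 1s: 7

No, parity error (7 ones)


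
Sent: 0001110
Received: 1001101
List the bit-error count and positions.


XOR: 1000011

3 error(s) at position(s): 0, 5, 6


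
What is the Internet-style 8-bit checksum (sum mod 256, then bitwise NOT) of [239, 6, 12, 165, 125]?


Sum = 547 mod 256 = 35
Complement = 220

220


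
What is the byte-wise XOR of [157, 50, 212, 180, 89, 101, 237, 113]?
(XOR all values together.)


XOR chain: 157 ^ 50 ^ 212 ^ 180 ^ 89 ^ 101 ^ 237 ^ 113 = 111

111


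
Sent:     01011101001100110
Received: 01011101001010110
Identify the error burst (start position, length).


XOR: 00000000000110000

Burst at position 11, length 2


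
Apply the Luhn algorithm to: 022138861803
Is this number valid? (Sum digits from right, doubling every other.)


Luhn sum = 47
47 mod 10 = 7

Invalid (Luhn sum mod 10 = 7)


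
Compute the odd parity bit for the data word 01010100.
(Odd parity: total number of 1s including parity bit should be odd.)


Number of 1s in data: 3
Parity bit: 0

0


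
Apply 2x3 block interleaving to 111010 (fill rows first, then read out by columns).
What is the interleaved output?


Matrix:
  111
  010
Read columns: 101110

101110


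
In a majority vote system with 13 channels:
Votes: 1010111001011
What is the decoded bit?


Ones: 8 out of 13
Threshold: 7

1 (8/13 voted 1)


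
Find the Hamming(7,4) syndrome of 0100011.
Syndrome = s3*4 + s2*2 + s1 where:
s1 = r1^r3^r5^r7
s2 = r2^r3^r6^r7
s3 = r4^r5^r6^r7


s1=1, s2=1, s3=0

Syndrome = 3 (error at position 3)


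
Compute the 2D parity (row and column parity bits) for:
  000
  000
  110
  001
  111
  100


Row parities: 000111
Column parities: 100

Row P: 000111, Col P: 100, Corner: 1


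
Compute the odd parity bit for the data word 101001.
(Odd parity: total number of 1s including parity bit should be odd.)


Number of 1s in data: 3
Parity bit: 0

0


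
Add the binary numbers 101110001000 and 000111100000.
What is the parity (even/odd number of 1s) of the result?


101110001000 = 2952
000111100000 = 480
Sum = 3432 = 110101101000
1s count = 6

even parity (6 ones in 110101101000)


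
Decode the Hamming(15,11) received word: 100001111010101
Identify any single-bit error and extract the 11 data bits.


Syndrome = 8: error at position 8

Data: 00111010101 (corrected bit 8)


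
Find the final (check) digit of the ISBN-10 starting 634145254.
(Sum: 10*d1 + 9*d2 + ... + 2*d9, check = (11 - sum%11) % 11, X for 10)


Weighted sum: 206
206 mod 11 = 8

Check digit: 3


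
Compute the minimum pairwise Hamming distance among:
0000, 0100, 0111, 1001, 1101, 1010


Comparing all pairs, minimum distance: 1
Can detect 0 errors, correct 0 errors

1


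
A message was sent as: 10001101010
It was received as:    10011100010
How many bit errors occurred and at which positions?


XOR: 00010001000

2 error(s) at position(s): 3, 7


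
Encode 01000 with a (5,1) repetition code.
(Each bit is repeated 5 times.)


Each bit -> 5 copies

0000011111000000000000000


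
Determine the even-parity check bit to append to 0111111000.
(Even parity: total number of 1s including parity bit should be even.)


Number of 1s in data: 6
Parity bit: 0

0


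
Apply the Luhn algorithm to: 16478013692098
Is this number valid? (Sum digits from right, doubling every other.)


Luhn sum = 68
68 mod 10 = 8

Invalid (Luhn sum mod 10 = 8)


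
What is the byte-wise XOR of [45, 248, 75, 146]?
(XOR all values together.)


XOR chain: 45 ^ 248 ^ 75 ^ 146 = 12

12


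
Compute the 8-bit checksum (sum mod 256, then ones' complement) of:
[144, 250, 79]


Sum = 473 mod 256 = 217
Complement = 38

38


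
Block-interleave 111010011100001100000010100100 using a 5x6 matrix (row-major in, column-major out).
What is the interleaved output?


Matrix:
  111010
  011100
  001100
  000010
  100100
Read columns: 100011100011100011011001000000

100011100011100011011001000000


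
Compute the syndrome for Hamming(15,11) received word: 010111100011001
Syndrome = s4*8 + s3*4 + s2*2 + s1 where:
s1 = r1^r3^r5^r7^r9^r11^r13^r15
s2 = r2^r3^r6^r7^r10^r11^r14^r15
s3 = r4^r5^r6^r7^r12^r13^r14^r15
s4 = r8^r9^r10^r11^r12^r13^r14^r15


s1=0, s2=1, s3=0, s4=1

Syndrome = 10 (error at position 10)


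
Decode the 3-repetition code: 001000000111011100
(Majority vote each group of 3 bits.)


Groups: 001, 000, 000, 111, 011, 100
Majority votes: 000110

000110


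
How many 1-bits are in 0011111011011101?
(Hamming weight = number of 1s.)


Counting 1s in 0011111011011101

11


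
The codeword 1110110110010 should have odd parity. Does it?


Number of 1s: 8

No, parity error (8 ones)


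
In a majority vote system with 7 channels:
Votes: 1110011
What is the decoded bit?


Ones: 5 out of 7
Threshold: 4

1 (5/7 voted 1)


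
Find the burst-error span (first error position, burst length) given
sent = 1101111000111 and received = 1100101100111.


XOR: 0001010100000

Burst at position 3, length 5


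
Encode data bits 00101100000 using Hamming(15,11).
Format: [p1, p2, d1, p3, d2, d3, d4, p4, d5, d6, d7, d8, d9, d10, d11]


Parity bits: p1=1, p2=0, p3=1, p4=0

100101001100000


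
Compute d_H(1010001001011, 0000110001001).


XOR: 1010111000010
Count of 1s: 6

6


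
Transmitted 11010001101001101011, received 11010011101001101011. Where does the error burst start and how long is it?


XOR: 00000010000000000000

Burst at position 6, length 1


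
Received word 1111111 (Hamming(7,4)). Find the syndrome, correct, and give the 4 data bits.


Syndrome = 0: no error detected

Data: 1111 (no errors)


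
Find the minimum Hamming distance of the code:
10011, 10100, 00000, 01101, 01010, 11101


Comparing all pairs, minimum distance: 1
Can detect 0 errors, correct 0 errors

1


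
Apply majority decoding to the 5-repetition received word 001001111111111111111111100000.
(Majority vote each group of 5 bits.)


Groups: 00100, 11111, 11111, 11111, 11111, 00000
Majority votes: 011110

011110


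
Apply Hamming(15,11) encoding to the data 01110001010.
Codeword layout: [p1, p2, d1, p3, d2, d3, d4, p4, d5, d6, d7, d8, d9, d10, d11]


Parity bits: p1=0, p2=1, p3=1, p4=0

010111100001010


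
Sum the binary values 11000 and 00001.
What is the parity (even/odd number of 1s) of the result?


11000 = 24
00001 = 1
Sum = 25 = 11001
1s count = 3

odd parity (3 ones in 11001)


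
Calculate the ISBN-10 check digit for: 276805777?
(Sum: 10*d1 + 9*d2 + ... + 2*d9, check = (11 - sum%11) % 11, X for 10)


Weighted sum: 275
275 mod 11 = 0

Check digit: 0


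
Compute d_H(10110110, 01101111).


XOR: 11011001
Count of 1s: 5

5


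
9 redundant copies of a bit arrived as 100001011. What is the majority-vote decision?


Ones: 4 out of 9
Threshold: 5

0 (4/9 voted 1)


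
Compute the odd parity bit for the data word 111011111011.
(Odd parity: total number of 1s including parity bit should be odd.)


Number of 1s in data: 10
Parity bit: 1

1


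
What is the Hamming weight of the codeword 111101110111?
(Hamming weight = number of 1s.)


Counting 1s in 111101110111

10


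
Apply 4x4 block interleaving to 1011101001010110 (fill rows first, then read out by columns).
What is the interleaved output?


Matrix:
  1011
  1010
  0101
  0110
Read columns: 1100001111011010

1100001111011010


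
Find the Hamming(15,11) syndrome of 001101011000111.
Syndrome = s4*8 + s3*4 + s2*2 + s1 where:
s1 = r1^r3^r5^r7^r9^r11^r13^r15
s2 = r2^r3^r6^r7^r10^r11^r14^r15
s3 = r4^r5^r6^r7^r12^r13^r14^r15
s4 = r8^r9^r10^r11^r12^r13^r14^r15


s1=0, s2=0, s3=1, s4=1

Syndrome = 12 (error at position 12)


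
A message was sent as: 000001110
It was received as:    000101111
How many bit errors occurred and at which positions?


XOR: 000100001

2 error(s) at position(s): 3, 8


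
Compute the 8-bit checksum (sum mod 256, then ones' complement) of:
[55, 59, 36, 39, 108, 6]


Sum = 303 mod 256 = 47
Complement = 208

208


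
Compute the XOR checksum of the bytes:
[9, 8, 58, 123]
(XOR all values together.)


XOR chain: 9 ^ 8 ^ 58 ^ 123 = 64

64


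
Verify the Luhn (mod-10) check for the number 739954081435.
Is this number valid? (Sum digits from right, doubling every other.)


Luhn sum = 56
56 mod 10 = 6

Invalid (Luhn sum mod 10 = 6)


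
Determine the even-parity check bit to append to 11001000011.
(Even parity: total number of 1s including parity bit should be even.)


Number of 1s in data: 5
Parity bit: 1

1


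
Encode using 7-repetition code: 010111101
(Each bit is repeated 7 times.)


Each bit -> 7 copies

000000011111110000000111111111111111111111111111100000001111111


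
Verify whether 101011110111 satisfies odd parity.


Number of 1s: 9

Yes, parity is correct (9 ones)


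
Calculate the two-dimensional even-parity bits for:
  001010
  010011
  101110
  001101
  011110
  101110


Row parities: 010100
Column parities: 001010

Row P: 010100, Col P: 001010, Corner: 0


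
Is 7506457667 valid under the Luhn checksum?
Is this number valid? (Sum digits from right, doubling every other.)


Luhn sum = 50
50 mod 10 = 0

Valid (Luhn sum mod 10 = 0)


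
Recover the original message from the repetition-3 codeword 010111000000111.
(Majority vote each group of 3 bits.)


Groups: 010, 111, 000, 000, 111
Majority votes: 01001

01001


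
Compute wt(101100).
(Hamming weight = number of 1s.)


Counting 1s in 101100

3


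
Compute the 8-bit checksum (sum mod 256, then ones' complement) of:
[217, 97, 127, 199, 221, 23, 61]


Sum = 945 mod 256 = 177
Complement = 78

78


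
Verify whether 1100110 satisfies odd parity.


Number of 1s: 4

No, parity error (4 ones)


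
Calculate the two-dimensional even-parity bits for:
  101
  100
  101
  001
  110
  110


Row parities: 010100
Column parities: 101

Row P: 010100, Col P: 101, Corner: 0


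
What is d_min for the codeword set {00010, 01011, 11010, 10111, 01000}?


Comparing all pairs, minimum distance: 2
Can detect 1 errors, correct 0 errors

2


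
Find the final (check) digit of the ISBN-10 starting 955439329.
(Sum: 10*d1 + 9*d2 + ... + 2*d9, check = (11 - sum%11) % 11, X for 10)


Weighted sum: 302
302 mod 11 = 5

Check digit: 6


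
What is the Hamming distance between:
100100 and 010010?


XOR: 110110
Count of 1s: 4

4


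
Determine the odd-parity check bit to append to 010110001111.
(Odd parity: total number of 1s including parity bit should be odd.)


Number of 1s in data: 7
Parity bit: 0

0


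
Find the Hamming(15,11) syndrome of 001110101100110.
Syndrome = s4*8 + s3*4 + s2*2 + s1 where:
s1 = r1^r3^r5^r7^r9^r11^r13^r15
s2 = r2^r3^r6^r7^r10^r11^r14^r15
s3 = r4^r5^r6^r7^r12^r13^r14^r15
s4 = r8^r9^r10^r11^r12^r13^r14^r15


s1=1, s2=0, s3=1, s4=0

Syndrome = 5 (error at position 5)


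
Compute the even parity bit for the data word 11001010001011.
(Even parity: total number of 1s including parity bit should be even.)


Number of 1s in data: 7
Parity bit: 1

1


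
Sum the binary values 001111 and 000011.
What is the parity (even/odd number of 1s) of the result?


001111 = 15
000011 = 3
Sum = 18 = 10010
1s count = 2

even parity (2 ones in 10010)


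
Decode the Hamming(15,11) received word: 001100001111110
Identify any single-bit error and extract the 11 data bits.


Syndrome = 0: no error detected

Data: 10001111110 (no errors)


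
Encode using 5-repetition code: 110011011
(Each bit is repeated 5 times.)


Each bit -> 5 copies

111111111100000000001111111111000001111111111


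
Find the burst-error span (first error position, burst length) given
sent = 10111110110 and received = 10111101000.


XOR: 00000011110

Burst at position 6, length 4


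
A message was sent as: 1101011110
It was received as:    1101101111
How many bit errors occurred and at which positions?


XOR: 0000110001

3 error(s) at position(s): 4, 5, 9


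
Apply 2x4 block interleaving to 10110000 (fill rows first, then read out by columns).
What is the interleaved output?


Matrix:
  1011
  0000
Read columns: 10001010

10001010


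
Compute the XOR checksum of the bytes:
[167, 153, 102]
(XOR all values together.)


XOR chain: 167 ^ 153 ^ 102 = 88

88


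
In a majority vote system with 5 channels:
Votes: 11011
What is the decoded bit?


Ones: 4 out of 5
Threshold: 3

1 (4/5 voted 1)


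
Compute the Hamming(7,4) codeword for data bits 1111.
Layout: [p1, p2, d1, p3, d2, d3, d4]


Parity bits: p1=1, p2=1, p3=1

1111111


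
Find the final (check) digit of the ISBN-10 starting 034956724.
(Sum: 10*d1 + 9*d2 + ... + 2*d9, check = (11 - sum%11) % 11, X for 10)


Weighted sum: 224
224 mod 11 = 4

Check digit: 7


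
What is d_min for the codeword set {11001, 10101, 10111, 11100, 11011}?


Comparing all pairs, minimum distance: 1
Can detect 0 errors, correct 0 errors

1


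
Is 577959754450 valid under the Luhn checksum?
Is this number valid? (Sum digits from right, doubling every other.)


Luhn sum = 55
55 mod 10 = 5

Invalid (Luhn sum mod 10 = 5)


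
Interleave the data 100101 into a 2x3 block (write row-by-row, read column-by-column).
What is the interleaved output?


Matrix:
  100
  101
Read columns: 110001

110001


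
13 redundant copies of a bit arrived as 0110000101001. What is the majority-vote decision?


Ones: 5 out of 13
Threshold: 7

0 (5/13 voted 1)


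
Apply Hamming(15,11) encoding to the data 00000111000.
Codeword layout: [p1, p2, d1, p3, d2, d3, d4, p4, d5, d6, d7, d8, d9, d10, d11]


Parity bits: p1=1, p2=0, p3=1, p4=1

100100010111000


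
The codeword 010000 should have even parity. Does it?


Number of 1s: 1

No, parity error (1 ones)


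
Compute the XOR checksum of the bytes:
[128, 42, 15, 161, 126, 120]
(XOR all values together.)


XOR chain: 128 ^ 42 ^ 15 ^ 161 ^ 126 ^ 120 = 2

2


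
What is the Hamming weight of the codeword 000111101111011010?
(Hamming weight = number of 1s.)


Counting 1s in 000111101111011010

11


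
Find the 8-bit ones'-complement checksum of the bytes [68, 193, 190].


Sum = 451 mod 256 = 195
Complement = 60

60


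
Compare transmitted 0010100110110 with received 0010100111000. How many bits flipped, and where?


XOR: 0000000001110

3 error(s) at position(s): 9, 10, 11


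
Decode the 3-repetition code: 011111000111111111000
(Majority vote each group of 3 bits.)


Groups: 011, 111, 000, 111, 111, 111, 000
Majority votes: 1101110

1101110


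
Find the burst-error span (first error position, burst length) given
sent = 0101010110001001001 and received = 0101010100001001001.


XOR: 0000000010000000000

Burst at position 8, length 1


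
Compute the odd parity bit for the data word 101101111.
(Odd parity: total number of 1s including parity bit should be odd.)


Number of 1s in data: 7
Parity bit: 0

0


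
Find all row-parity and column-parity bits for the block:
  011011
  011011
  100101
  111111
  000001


Row parities: 00101
Column parities: 011011

Row P: 00101, Col P: 011011, Corner: 0


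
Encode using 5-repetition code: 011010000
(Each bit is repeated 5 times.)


Each bit -> 5 copies

000001111111111000001111100000000000000000000


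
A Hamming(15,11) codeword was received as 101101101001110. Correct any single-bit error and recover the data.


Syndrome = 1: error at position 1

Data: 10111001110 (corrected bit 1)


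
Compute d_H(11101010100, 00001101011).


XOR: 11100111111
Count of 1s: 9

9


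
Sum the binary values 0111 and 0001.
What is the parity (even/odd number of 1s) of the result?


0111 = 7
0001 = 1
Sum = 8 = 1000
1s count = 1

odd parity (1 ones in 1000)


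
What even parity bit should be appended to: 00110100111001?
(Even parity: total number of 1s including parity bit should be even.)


Number of 1s in data: 7
Parity bit: 1

1


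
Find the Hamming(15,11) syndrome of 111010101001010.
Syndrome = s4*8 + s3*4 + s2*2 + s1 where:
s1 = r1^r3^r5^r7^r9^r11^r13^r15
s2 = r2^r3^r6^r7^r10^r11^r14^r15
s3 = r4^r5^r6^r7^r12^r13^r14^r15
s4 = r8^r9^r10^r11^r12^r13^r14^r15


s1=1, s2=0, s3=0, s4=1

Syndrome = 9 (error at position 9)


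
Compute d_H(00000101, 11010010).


XOR: 11010111
Count of 1s: 6

6


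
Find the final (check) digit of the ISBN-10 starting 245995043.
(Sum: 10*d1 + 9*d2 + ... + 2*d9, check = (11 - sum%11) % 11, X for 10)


Weighted sum: 256
256 mod 11 = 3

Check digit: 8


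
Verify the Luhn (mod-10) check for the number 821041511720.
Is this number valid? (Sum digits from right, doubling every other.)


Luhn sum = 35
35 mod 10 = 5

Invalid (Luhn sum mod 10 = 5)


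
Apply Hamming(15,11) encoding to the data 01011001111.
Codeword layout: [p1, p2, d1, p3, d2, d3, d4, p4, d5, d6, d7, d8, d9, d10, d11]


Parity bits: p1=1, p2=1, p3=0, p4=1

110010111001111


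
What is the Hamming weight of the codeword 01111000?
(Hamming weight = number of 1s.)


Counting 1s in 01111000

4


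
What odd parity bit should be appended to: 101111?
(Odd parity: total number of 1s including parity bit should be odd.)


Number of 1s in data: 5
Parity bit: 0

0


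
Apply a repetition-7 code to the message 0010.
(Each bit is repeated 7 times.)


Each bit -> 7 copies

0000000000000011111110000000


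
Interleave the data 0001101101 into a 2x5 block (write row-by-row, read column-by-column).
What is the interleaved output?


Matrix:
  00011
  01101
Read columns: 0001011011

0001011011


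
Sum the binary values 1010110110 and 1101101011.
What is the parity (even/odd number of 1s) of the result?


1010110110 = 694
1101101011 = 875
Sum = 1569 = 11000100001
1s count = 4

even parity (4 ones in 11000100001)


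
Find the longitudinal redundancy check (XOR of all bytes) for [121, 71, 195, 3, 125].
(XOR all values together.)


XOR chain: 121 ^ 71 ^ 195 ^ 3 ^ 125 = 131

131


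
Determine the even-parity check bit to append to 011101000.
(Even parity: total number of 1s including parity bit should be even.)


Number of 1s in data: 4
Parity bit: 0

0


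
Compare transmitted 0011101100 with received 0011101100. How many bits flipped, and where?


XOR: 0000000000

0 errors (received matches sent)


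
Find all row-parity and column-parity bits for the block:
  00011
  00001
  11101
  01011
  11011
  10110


Row parities: 010101
Column parities: 11001

Row P: 010101, Col P: 11001, Corner: 1


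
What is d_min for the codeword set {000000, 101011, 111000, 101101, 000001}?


Comparing all pairs, minimum distance: 1
Can detect 0 errors, correct 0 errors

1


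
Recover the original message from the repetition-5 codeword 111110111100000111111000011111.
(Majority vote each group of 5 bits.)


Groups: 11111, 01111, 00000, 11111, 10000, 11111
Majority votes: 110101

110101


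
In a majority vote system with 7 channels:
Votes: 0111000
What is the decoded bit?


Ones: 3 out of 7
Threshold: 4

0 (3/7 voted 1)


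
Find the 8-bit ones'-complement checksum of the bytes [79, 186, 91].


Sum = 356 mod 256 = 100
Complement = 155

155


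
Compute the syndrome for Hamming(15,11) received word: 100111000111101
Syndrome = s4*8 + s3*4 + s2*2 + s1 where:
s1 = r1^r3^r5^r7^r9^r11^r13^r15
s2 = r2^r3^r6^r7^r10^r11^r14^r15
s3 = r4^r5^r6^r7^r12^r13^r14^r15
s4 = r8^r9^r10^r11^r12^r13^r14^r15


s1=1, s2=0, s3=0, s4=1

Syndrome = 9 (error at position 9)


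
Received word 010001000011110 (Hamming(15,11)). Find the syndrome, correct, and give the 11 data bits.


Syndrome = 0: no error detected

Data: 00100011110 (no errors)


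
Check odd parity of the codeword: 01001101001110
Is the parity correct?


Number of 1s: 7

Yes, parity is correct (7 ones)


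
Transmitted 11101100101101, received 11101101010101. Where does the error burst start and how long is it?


XOR: 00000001111000

Burst at position 7, length 4


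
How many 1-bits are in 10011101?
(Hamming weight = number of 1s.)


Counting 1s in 10011101

5


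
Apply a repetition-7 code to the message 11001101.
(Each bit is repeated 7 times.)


Each bit -> 7 copies

11111111111111000000000000001111111111111100000001111111


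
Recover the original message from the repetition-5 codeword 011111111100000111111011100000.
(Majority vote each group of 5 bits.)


Groups: 01111, 11111, 00000, 11111, 10111, 00000
Majority votes: 110110

110110


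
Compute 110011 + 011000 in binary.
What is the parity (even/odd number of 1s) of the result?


110011 = 51
011000 = 24
Sum = 75 = 1001011
1s count = 4

even parity (4 ones in 1001011)


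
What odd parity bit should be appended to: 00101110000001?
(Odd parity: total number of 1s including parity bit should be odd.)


Number of 1s in data: 5
Parity bit: 0

0


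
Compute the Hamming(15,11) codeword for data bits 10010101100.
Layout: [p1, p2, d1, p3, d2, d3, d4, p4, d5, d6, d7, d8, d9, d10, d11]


Parity bits: p1=1, p2=1, p3=1, p4=1

111100110101100


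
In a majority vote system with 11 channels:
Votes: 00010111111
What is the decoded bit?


Ones: 7 out of 11
Threshold: 6

1 (7/11 voted 1)


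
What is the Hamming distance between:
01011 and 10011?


XOR: 11000
Count of 1s: 2

2


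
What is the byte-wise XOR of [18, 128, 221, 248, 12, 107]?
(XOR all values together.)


XOR chain: 18 ^ 128 ^ 221 ^ 248 ^ 12 ^ 107 = 208

208


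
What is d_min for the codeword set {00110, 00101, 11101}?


Comparing all pairs, minimum distance: 2
Can detect 1 errors, correct 0 errors

2


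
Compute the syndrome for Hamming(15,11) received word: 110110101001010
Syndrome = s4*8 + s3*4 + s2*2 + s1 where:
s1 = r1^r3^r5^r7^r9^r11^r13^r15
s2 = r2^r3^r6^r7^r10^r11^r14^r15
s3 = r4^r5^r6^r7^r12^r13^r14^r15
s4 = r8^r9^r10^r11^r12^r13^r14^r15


s1=0, s2=1, s3=1, s4=1

Syndrome = 14 (error at position 14)


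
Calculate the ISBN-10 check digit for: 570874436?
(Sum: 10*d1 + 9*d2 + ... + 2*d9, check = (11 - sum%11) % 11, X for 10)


Weighted sum: 268
268 mod 11 = 4

Check digit: 7


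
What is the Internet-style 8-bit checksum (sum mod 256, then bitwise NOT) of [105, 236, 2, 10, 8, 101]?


Sum = 462 mod 256 = 206
Complement = 49

49


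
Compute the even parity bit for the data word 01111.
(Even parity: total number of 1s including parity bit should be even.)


Number of 1s in data: 4
Parity bit: 0

0


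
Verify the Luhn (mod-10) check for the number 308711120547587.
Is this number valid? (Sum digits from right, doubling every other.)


Luhn sum = 53
53 mod 10 = 3

Invalid (Luhn sum mod 10 = 3)


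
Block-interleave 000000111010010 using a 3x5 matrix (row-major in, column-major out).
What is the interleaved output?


Matrix:
  00000
  01110
  10010
Read columns: 001010010011000

001010010011000


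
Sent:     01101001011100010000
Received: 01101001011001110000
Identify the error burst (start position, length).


XOR: 00000000000101100000

Burst at position 11, length 4


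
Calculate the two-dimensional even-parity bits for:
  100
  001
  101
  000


Row parities: 1100
Column parities: 000

Row P: 1100, Col P: 000, Corner: 0


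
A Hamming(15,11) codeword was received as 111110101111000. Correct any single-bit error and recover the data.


Syndrome = 2: error at position 2

Data: 11011111000 (corrected bit 2)


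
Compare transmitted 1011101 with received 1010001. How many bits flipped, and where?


XOR: 0001100

2 error(s) at position(s): 3, 4


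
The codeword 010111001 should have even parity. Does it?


Number of 1s: 5

No, parity error (5 ones)


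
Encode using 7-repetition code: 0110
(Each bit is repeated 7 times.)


Each bit -> 7 copies

0000000111111111111110000000


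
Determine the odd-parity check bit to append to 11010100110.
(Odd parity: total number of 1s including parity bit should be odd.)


Number of 1s in data: 6
Parity bit: 1

1


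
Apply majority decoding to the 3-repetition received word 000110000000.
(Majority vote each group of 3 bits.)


Groups: 000, 110, 000, 000
Majority votes: 0100

0100


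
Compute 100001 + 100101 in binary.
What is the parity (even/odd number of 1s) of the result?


100001 = 33
100101 = 37
Sum = 70 = 1000110
1s count = 3

odd parity (3 ones in 1000110)


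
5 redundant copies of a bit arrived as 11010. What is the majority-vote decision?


Ones: 3 out of 5
Threshold: 3

1 (3/5 voted 1)


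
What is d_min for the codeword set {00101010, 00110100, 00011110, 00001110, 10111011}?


Comparing all pairs, minimum distance: 1
Can detect 0 errors, correct 0 errors

1


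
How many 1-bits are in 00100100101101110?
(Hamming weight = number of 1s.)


Counting 1s in 00100100101101110

8


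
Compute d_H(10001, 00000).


XOR: 10001
Count of 1s: 2

2


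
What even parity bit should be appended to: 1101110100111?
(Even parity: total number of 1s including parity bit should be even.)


Number of 1s in data: 9
Parity bit: 1

1


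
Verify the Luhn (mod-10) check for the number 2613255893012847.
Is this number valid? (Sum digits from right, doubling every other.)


Luhn sum = 73
73 mod 10 = 3

Invalid (Luhn sum mod 10 = 3)


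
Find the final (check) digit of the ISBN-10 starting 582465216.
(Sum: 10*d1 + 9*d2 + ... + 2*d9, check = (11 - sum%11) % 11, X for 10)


Weighted sum: 250
250 mod 11 = 8

Check digit: 3


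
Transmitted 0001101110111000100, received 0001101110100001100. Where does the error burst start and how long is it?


XOR: 0000000000011001000

Burst at position 11, length 5


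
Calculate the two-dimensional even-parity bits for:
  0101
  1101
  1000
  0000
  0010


Row parities: 01101
Column parities: 0010

Row P: 01101, Col P: 0010, Corner: 1


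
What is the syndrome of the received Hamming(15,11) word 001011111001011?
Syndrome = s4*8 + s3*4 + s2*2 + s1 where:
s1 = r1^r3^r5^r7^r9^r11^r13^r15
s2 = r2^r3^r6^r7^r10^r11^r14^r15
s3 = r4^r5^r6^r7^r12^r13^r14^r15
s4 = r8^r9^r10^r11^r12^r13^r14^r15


s1=1, s2=1, s3=0, s4=1

Syndrome = 11 (error at position 11)


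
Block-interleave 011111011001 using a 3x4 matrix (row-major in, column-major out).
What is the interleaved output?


Matrix:
  0111
  1101
  1001
Read columns: 011110100111

011110100111


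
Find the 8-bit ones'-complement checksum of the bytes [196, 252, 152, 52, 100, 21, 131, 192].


Sum = 1096 mod 256 = 72
Complement = 183

183


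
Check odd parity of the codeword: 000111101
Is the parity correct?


Number of 1s: 5

Yes, parity is correct (5 ones)


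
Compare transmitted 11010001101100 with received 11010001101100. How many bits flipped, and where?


XOR: 00000000000000

0 errors (received matches sent)


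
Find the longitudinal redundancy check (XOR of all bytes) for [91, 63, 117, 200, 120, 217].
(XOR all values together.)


XOR chain: 91 ^ 63 ^ 117 ^ 200 ^ 120 ^ 217 = 120

120


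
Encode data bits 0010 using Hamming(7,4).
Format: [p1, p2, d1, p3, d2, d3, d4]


Parity bits: p1=0, p2=1, p3=1

0101010


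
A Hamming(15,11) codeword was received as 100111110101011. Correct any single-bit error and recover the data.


Syndrome = 14: error at position 14

Data: 01110101001 (corrected bit 14)


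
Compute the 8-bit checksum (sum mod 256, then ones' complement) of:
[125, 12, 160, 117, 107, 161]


Sum = 682 mod 256 = 170
Complement = 85

85


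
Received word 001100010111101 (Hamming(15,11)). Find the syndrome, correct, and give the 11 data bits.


Syndrome = 0: no error detected

Data: 10000111101 (no errors)


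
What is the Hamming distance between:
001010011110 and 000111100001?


XOR: 001101111111
Count of 1s: 9

9


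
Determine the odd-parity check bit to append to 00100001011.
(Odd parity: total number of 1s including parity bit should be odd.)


Number of 1s in data: 4
Parity bit: 1

1


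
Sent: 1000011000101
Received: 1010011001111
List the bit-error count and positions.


XOR: 0010000001010

3 error(s) at position(s): 2, 9, 11


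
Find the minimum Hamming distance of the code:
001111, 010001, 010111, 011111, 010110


Comparing all pairs, minimum distance: 1
Can detect 0 errors, correct 0 errors

1


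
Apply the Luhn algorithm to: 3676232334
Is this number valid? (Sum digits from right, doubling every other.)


Luhn sum = 47
47 mod 10 = 7

Invalid (Luhn sum mod 10 = 7)


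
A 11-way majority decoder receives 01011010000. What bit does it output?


Ones: 4 out of 11
Threshold: 6

0 (4/11 voted 1)


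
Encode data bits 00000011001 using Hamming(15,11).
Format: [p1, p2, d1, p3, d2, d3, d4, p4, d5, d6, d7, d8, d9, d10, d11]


Parity bits: p1=0, p2=0, p3=0, p4=1

000000010011001


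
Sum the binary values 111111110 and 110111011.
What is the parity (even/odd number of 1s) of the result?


111111110 = 510
110111011 = 443
Sum = 953 = 1110111001
1s count = 7

odd parity (7 ones in 1110111001)


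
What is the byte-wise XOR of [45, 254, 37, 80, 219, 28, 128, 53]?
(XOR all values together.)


XOR chain: 45 ^ 254 ^ 37 ^ 80 ^ 219 ^ 28 ^ 128 ^ 53 = 212

212


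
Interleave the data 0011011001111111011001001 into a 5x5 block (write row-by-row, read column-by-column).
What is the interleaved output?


Matrix:
  00110
  11001
  11111
  10110
  01001
Read columns: 0111001101101101011001101

0111001101101101011001101


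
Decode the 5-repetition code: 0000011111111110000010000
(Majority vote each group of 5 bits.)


Groups: 00000, 11111, 11111, 00000, 10000
Majority votes: 01100

01100


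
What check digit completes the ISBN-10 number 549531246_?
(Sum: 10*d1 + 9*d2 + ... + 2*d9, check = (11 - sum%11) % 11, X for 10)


Weighted sum: 248
248 mod 11 = 6

Check digit: 5


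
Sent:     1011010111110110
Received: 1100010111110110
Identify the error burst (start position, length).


XOR: 0111000000000000

Burst at position 1, length 3


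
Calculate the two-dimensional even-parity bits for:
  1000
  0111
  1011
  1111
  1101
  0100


Row parities: 111011
Column parities: 0010

Row P: 111011, Col P: 0010, Corner: 1


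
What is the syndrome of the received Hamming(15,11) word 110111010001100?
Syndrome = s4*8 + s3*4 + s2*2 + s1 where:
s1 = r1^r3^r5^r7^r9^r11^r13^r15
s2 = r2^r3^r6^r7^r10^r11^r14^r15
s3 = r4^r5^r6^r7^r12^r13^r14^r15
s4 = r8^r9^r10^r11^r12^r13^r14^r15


s1=1, s2=0, s3=1, s4=1

Syndrome = 13 (error at position 13)


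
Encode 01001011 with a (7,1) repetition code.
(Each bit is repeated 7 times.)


Each bit -> 7 copies

00000001111111000000000000001111111000000011111111111111


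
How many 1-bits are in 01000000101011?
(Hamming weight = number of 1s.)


Counting 1s in 01000000101011

5


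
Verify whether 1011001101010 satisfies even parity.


Number of 1s: 7

No, parity error (7 ones)


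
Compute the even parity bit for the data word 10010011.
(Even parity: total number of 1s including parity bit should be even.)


Number of 1s in data: 4
Parity bit: 0

0


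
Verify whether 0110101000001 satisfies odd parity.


Number of 1s: 5

Yes, parity is correct (5 ones)


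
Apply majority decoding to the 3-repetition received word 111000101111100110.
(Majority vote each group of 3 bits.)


Groups: 111, 000, 101, 111, 100, 110
Majority votes: 101101

101101


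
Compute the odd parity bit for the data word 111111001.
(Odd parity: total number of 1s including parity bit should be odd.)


Number of 1s in data: 7
Parity bit: 0

0


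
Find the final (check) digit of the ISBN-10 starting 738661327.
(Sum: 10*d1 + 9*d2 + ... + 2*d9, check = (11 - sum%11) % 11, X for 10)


Weighted sum: 276
276 mod 11 = 1

Check digit: X


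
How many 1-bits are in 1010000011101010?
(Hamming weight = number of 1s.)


Counting 1s in 1010000011101010

7


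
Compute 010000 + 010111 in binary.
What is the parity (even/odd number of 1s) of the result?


010000 = 16
010111 = 23
Sum = 39 = 100111
1s count = 4

even parity (4 ones in 100111)


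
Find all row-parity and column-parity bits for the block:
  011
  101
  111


Row parities: 001
Column parities: 001

Row P: 001, Col P: 001, Corner: 1


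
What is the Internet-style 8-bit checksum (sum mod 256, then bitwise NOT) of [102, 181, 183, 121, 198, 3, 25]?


Sum = 813 mod 256 = 45
Complement = 210

210


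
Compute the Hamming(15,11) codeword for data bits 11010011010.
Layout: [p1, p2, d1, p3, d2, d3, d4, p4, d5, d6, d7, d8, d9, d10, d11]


Parity bits: p1=0, p2=0, p3=0, p4=1

001010110011010


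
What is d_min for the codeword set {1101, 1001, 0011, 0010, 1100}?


Comparing all pairs, minimum distance: 1
Can detect 0 errors, correct 0 errors

1


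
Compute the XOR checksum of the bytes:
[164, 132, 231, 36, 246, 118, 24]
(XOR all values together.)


XOR chain: 164 ^ 132 ^ 231 ^ 36 ^ 246 ^ 118 ^ 24 = 123

123


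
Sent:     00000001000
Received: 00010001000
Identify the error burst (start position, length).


XOR: 00010000000

Burst at position 3, length 1


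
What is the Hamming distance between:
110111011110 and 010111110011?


XOR: 100000101101
Count of 1s: 5

5


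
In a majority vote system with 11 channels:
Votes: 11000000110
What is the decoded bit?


Ones: 4 out of 11
Threshold: 6

0 (4/11 voted 1)


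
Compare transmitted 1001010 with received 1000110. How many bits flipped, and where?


XOR: 0001100

2 error(s) at position(s): 3, 4


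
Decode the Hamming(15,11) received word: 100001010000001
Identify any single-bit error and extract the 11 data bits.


Syndrome = 0: no error detected

Data: 00100000001 (no errors)


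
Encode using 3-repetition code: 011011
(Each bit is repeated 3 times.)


Each bit -> 3 copies

000111111000111111


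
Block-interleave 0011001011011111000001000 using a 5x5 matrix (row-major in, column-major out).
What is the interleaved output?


Matrix:
  00110
  01011
  01111
  10000
  01000
Read columns: 0001001101101001110001100

0001001101101001110001100


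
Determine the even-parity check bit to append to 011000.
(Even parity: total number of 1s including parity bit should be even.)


Number of 1s in data: 2
Parity bit: 0

0


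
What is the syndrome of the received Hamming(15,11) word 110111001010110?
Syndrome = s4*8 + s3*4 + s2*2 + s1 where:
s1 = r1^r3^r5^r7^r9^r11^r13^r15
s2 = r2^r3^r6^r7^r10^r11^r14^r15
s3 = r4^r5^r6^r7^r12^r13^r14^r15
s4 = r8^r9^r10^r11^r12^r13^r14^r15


s1=1, s2=0, s3=1, s4=0

Syndrome = 5 (error at position 5)


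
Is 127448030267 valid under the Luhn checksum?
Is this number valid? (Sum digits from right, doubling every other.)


Luhn sum = 44
44 mod 10 = 4

Invalid (Luhn sum mod 10 = 4)


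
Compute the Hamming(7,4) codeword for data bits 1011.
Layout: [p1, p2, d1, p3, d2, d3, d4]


Parity bits: p1=0, p2=1, p3=0

0110011


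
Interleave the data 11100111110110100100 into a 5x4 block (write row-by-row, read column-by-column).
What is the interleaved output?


Matrix:
  1110
  0111
  1101
  1010
  0100
Read columns: 10110111011101001100

10110111011101001100


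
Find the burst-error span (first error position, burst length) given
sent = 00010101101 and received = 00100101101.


XOR: 00110000000

Burst at position 2, length 2


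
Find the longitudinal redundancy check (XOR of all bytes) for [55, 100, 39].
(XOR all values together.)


XOR chain: 55 ^ 100 ^ 39 = 116

116


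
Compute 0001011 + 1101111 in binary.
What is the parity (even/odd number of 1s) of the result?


0001011 = 11
1101111 = 111
Sum = 122 = 1111010
1s count = 5

odd parity (5 ones in 1111010)


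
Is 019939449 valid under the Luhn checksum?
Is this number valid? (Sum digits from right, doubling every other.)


Luhn sum = 53
53 mod 10 = 3

Invalid (Luhn sum mod 10 = 3)


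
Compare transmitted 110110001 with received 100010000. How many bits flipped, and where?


XOR: 010100001

3 error(s) at position(s): 1, 3, 8


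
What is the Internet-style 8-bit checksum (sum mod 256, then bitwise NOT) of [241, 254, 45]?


Sum = 540 mod 256 = 28
Complement = 227

227


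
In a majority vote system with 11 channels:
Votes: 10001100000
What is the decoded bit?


Ones: 3 out of 11
Threshold: 6

0 (3/11 voted 1)


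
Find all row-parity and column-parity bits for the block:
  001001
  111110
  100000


Row parities: 011
Column parities: 010111

Row P: 011, Col P: 010111, Corner: 0


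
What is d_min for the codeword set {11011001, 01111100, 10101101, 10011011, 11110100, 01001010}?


Comparing all pairs, minimum distance: 2
Can detect 1 errors, correct 0 errors

2


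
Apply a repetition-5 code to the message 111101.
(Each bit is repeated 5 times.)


Each bit -> 5 copies

111111111111111111110000011111


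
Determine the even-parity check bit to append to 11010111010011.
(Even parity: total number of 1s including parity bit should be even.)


Number of 1s in data: 9
Parity bit: 1

1


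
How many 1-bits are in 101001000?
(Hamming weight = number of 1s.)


Counting 1s in 101001000

3


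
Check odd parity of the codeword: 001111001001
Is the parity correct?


Number of 1s: 6

No, parity error (6 ones)


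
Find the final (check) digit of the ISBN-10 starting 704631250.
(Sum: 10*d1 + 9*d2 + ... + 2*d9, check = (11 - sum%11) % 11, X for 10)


Weighted sum: 190
190 mod 11 = 3

Check digit: 8


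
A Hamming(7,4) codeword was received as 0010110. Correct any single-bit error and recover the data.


Syndrome = 0: no error detected

Data: 1110 (no errors)


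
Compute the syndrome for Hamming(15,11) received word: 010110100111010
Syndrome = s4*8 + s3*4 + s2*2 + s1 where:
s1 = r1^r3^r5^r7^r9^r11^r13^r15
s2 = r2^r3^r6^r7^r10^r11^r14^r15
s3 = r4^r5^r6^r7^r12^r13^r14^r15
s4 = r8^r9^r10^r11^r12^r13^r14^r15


s1=1, s2=1, s3=1, s4=0

Syndrome = 7 (error at position 7)


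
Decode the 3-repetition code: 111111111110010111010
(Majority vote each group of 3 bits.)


Groups: 111, 111, 111, 110, 010, 111, 010
Majority votes: 1111010

1111010


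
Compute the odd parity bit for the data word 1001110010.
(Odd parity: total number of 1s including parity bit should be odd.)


Number of 1s in data: 5
Parity bit: 0

0


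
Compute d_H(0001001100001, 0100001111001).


XOR: 0101000011000
Count of 1s: 4

4


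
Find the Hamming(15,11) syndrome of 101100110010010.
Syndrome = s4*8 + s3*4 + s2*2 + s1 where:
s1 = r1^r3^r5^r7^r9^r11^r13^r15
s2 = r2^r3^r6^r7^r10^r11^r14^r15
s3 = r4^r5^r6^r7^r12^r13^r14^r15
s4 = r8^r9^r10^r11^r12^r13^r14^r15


s1=0, s2=0, s3=1, s4=1

Syndrome = 12 (error at position 12)


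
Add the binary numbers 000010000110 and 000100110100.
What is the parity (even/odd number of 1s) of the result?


000010000110 = 134
000100110100 = 308
Sum = 442 = 110111010
1s count = 6

even parity (6 ones in 110111010)
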